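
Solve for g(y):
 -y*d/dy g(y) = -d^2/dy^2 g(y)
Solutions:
 g(y) = C1 + C2*erfi(sqrt(2)*y/2)


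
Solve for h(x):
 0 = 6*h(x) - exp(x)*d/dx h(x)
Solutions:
 h(x) = C1*exp(-6*exp(-x))


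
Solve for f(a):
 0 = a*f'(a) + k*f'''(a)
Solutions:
 f(a) = C1 + Integral(C2*airyai(a*(-1/k)^(1/3)) + C3*airybi(a*(-1/k)^(1/3)), a)


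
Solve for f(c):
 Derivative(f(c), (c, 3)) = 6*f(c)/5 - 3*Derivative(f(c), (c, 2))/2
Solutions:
 f(c) = C1*exp(-c*(5*5^(1/3)/(4*sqrt(21) + 19)^(1/3) + 5^(2/3)*(4*sqrt(21) + 19)^(1/3) + 10)/20)*sin(sqrt(3)*5^(1/3)*c*(-5^(1/3)*(4*sqrt(21) + 19)^(1/3) + 5/(4*sqrt(21) + 19)^(1/3))/20) + C2*exp(-c*(5*5^(1/3)/(4*sqrt(21) + 19)^(1/3) + 5^(2/3)*(4*sqrt(21) + 19)^(1/3) + 10)/20)*cos(sqrt(3)*5^(1/3)*c*(-5^(1/3)*(4*sqrt(21) + 19)^(1/3) + 5/(4*sqrt(21) + 19)^(1/3))/20) + C3*exp(c*(-5 + 5*5^(1/3)/(4*sqrt(21) + 19)^(1/3) + 5^(2/3)*(4*sqrt(21) + 19)^(1/3))/10)


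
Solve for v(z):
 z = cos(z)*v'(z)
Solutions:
 v(z) = C1 + Integral(z/cos(z), z)


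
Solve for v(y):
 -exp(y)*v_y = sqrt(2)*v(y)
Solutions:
 v(y) = C1*exp(sqrt(2)*exp(-y))


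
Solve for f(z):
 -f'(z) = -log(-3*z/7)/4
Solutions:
 f(z) = C1 + z*log(-z)/4 + z*(-log(7) - 1 + log(3))/4


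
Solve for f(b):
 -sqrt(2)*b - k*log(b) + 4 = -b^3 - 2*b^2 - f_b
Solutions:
 f(b) = C1 - b^4/4 - 2*b^3/3 + sqrt(2)*b^2/2 + b*k*log(b) - b*k - 4*b


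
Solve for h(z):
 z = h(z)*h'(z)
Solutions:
 h(z) = -sqrt(C1 + z^2)
 h(z) = sqrt(C1 + z^2)


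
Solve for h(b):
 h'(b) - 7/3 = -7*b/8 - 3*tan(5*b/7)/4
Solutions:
 h(b) = C1 - 7*b^2/16 + 7*b/3 + 21*log(cos(5*b/7))/20


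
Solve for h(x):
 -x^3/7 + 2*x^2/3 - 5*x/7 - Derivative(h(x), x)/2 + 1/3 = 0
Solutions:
 h(x) = C1 - x^4/14 + 4*x^3/9 - 5*x^2/7 + 2*x/3


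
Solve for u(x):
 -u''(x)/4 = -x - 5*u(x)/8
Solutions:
 u(x) = C1*exp(-sqrt(10)*x/2) + C2*exp(sqrt(10)*x/2) - 8*x/5


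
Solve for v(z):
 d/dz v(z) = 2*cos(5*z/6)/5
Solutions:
 v(z) = C1 + 12*sin(5*z/6)/25


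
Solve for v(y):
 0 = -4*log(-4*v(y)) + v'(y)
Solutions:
 -Integral(1/(log(-_y) + 2*log(2)), (_y, v(y)))/4 = C1 - y


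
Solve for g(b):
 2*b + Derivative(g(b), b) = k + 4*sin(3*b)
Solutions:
 g(b) = C1 - b^2 + b*k - 4*cos(3*b)/3


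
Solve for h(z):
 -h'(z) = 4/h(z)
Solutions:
 h(z) = -sqrt(C1 - 8*z)
 h(z) = sqrt(C1 - 8*z)


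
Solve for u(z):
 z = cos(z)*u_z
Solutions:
 u(z) = C1 + Integral(z/cos(z), z)


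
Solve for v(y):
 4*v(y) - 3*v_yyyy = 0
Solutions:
 v(y) = C1*exp(-sqrt(2)*3^(3/4)*y/3) + C2*exp(sqrt(2)*3^(3/4)*y/3) + C3*sin(sqrt(2)*3^(3/4)*y/3) + C4*cos(sqrt(2)*3^(3/4)*y/3)


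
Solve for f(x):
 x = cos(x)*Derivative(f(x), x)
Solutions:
 f(x) = C1 + Integral(x/cos(x), x)


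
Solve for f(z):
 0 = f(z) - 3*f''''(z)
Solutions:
 f(z) = C1*exp(-3^(3/4)*z/3) + C2*exp(3^(3/4)*z/3) + C3*sin(3^(3/4)*z/3) + C4*cos(3^(3/4)*z/3)


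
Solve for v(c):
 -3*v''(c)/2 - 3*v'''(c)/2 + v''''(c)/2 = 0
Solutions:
 v(c) = C1 + C2*c + C3*exp(c*(3 - sqrt(21))/2) + C4*exp(c*(3 + sqrt(21))/2)


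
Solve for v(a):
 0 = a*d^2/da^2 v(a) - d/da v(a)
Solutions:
 v(a) = C1 + C2*a^2


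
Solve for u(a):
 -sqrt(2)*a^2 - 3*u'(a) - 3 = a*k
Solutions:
 u(a) = C1 - sqrt(2)*a^3/9 - a^2*k/6 - a


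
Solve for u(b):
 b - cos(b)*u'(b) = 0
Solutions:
 u(b) = C1 + Integral(b/cos(b), b)


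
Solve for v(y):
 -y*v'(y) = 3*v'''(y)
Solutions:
 v(y) = C1 + Integral(C2*airyai(-3^(2/3)*y/3) + C3*airybi(-3^(2/3)*y/3), y)


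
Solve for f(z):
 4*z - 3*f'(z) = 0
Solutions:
 f(z) = C1 + 2*z^2/3


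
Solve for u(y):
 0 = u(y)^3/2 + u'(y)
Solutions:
 u(y) = -sqrt(-1/(C1 - y))
 u(y) = sqrt(-1/(C1 - y))


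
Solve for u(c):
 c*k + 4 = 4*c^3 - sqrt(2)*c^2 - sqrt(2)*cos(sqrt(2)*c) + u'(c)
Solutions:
 u(c) = C1 - c^4 + sqrt(2)*c^3/3 + c^2*k/2 + 4*c + sin(sqrt(2)*c)


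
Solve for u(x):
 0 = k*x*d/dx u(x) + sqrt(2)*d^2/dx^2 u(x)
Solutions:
 u(x) = Piecewise((-2^(3/4)*sqrt(pi)*C1*erf(2^(1/4)*sqrt(k)*x/2)/(2*sqrt(k)) - C2, (k > 0) | (k < 0)), (-C1*x - C2, True))


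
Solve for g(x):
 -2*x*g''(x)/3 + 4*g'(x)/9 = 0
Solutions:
 g(x) = C1 + C2*x^(5/3)


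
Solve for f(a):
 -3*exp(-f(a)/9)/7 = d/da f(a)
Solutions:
 f(a) = 9*log(C1 - a/21)


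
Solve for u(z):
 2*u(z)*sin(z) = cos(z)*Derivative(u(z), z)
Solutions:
 u(z) = C1/cos(z)^2


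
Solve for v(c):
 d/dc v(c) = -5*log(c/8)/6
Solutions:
 v(c) = C1 - 5*c*log(c)/6 + 5*c/6 + 5*c*log(2)/2


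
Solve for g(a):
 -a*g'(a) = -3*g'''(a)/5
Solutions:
 g(a) = C1 + Integral(C2*airyai(3^(2/3)*5^(1/3)*a/3) + C3*airybi(3^(2/3)*5^(1/3)*a/3), a)


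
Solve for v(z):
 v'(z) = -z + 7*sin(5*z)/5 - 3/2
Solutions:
 v(z) = C1 - z^2/2 - 3*z/2 - 7*cos(5*z)/25


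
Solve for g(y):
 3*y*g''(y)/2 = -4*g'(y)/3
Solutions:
 g(y) = C1 + C2*y^(1/9)


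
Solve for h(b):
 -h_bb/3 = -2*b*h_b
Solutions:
 h(b) = C1 + C2*erfi(sqrt(3)*b)


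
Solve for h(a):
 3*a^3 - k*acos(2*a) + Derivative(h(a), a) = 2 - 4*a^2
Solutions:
 h(a) = C1 - 3*a^4/4 - 4*a^3/3 + 2*a + k*(a*acos(2*a) - sqrt(1 - 4*a^2)/2)


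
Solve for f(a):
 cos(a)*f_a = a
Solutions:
 f(a) = C1 + Integral(a/cos(a), a)


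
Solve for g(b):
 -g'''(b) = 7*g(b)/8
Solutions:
 g(b) = C3*exp(-7^(1/3)*b/2) + (C1*sin(sqrt(3)*7^(1/3)*b/4) + C2*cos(sqrt(3)*7^(1/3)*b/4))*exp(7^(1/3)*b/4)


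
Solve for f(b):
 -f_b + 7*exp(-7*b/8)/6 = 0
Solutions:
 f(b) = C1 - 4*exp(-7*b/8)/3


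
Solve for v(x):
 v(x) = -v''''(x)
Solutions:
 v(x) = (C1*sin(sqrt(2)*x/2) + C2*cos(sqrt(2)*x/2))*exp(-sqrt(2)*x/2) + (C3*sin(sqrt(2)*x/2) + C4*cos(sqrt(2)*x/2))*exp(sqrt(2)*x/2)


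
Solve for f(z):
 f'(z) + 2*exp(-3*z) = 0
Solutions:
 f(z) = C1 + 2*exp(-3*z)/3


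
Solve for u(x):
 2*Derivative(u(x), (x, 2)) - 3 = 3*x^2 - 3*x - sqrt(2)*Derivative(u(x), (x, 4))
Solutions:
 u(x) = C1 + C2*x + C3*sin(2^(1/4)*x) + C4*cos(2^(1/4)*x) + x^4/8 - x^3/4 + 3*x^2*(1 - sqrt(2))/4


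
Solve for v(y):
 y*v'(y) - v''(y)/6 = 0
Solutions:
 v(y) = C1 + C2*erfi(sqrt(3)*y)


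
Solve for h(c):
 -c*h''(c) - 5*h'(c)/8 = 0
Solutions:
 h(c) = C1 + C2*c^(3/8)


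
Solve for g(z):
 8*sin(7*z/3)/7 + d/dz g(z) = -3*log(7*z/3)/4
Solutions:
 g(z) = C1 - 3*z*log(z)/4 - 3*z*log(7)/4 + 3*z/4 + 3*z*log(3)/4 + 24*cos(7*z/3)/49


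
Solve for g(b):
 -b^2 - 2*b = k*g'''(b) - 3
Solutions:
 g(b) = C1 + C2*b + C3*b^2 - b^5/(60*k) - b^4/(12*k) + b^3/(2*k)


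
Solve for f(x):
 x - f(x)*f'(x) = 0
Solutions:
 f(x) = -sqrt(C1 + x^2)
 f(x) = sqrt(C1 + x^2)


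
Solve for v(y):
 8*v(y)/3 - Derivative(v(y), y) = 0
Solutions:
 v(y) = C1*exp(8*y/3)


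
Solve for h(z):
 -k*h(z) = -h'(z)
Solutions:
 h(z) = C1*exp(k*z)


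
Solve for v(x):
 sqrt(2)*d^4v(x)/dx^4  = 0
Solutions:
 v(x) = C1 + C2*x + C3*x^2 + C4*x^3


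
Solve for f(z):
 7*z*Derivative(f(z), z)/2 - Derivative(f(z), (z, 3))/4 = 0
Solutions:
 f(z) = C1 + Integral(C2*airyai(14^(1/3)*z) + C3*airybi(14^(1/3)*z), z)


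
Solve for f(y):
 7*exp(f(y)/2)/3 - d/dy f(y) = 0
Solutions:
 f(y) = 2*log(-1/(C1 + 7*y)) + 2*log(6)


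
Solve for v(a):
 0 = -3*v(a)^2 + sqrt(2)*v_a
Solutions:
 v(a) = -2/(C1 + 3*sqrt(2)*a)


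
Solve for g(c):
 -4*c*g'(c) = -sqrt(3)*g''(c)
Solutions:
 g(c) = C1 + C2*erfi(sqrt(2)*3^(3/4)*c/3)


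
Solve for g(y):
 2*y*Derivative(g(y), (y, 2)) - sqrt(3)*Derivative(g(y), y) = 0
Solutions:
 g(y) = C1 + C2*y^(sqrt(3)/2 + 1)


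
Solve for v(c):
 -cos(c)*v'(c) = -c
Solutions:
 v(c) = C1 + Integral(c/cos(c), c)


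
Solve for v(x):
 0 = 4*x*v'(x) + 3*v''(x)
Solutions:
 v(x) = C1 + C2*erf(sqrt(6)*x/3)


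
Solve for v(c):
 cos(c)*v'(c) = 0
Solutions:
 v(c) = C1


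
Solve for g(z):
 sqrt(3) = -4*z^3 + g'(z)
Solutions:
 g(z) = C1 + z^4 + sqrt(3)*z


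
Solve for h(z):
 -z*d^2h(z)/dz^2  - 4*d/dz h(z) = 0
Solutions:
 h(z) = C1 + C2/z^3


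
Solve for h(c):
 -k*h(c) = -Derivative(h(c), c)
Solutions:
 h(c) = C1*exp(c*k)


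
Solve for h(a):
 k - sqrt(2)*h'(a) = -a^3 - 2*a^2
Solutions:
 h(a) = C1 + sqrt(2)*a^4/8 + sqrt(2)*a^3/3 + sqrt(2)*a*k/2


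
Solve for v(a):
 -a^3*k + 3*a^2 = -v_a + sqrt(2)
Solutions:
 v(a) = C1 + a^4*k/4 - a^3 + sqrt(2)*a


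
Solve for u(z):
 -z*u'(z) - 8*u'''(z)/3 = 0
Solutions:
 u(z) = C1 + Integral(C2*airyai(-3^(1/3)*z/2) + C3*airybi(-3^(1/3)*z/2), z)


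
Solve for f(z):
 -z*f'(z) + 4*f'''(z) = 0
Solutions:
 f(z) = C1 + Integral(C2*airyai(2^(1/3)*z/2) + C3*airybi(2^(1/3)*z/2), z)


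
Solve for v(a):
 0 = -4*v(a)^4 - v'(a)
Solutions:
 v(a) = (-3^(2/3) - 3*3^(1/6)*I)*(1/(C1 + 4*a))^(1/3)/6
 v(a) = (-3^(2/3) + 3*3^(1/6)*I)*(1/(C1 + 4*a))^(1/3)/6
 v(a) = (1/(C1 + 12*a))^(1/3)


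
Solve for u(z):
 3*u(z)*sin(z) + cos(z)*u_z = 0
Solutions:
 u(z) = C1*cos(z)^3


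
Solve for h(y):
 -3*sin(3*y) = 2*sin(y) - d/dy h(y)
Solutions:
 h(y) = C1 - 2*cos(y) - cos(3*y)


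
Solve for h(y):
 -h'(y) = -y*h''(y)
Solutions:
 h(y) = C1 + C2*y^2


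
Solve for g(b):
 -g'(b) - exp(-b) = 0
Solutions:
 g(b) = C1 + exp(-b)


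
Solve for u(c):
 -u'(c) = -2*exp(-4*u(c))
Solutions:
 u(c) = log(-I*(C1 + 8*c)^(1/4))
 u(c) = log(I*(C1 + 8*c)^(1/4))
 u(c) = log(-(C1 + 8*c)^(1/4))
 u(c) = log(C1 + 8*c)/4


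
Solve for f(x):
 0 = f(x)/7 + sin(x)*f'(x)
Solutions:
 f(x) = C1*(cos(x) + 1)^(1/14)/(cos(x) - 1)^(1/14)


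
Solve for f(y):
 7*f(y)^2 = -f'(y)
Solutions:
 f(y) = 1/(C1 + 7*y)


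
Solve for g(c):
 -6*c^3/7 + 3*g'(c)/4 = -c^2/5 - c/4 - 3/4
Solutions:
 g(c) = C1 + 2*c^4/7 - 4*c^3/45 - c^2/6 - c


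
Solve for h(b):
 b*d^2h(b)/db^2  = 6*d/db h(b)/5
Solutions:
 h(b) = C1 + C2*b^(11/5)


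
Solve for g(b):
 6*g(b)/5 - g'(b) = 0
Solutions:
 g(b) = C1*exp(6*b/5)


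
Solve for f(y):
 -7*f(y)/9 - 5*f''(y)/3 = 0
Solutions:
 f(y) = C1*sin(sqrt(105)*y/15) + C2*cos(sqrt(105)*y/15)


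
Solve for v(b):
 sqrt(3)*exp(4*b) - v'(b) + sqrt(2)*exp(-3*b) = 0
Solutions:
 v(b) = C1 + sqrt(3)*exp(4*b)/4 - sqrt(2)*exp(-3*b)/3


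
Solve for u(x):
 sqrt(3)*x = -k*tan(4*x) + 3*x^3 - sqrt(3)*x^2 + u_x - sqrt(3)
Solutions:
 u(x) = C1 - k*log(cos(4*x))/4 - 3*x^4/4 + sqrt(3)*x^3/3 + sqrt(3)*x^2/2 + sqrt(3)*x


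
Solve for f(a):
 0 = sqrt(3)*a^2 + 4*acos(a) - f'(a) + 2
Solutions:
 f(a) = C1 + sqrt(3)*a^3/3 + 4*a*acos(a) + 2*a - 4*sqrt(1 - a^2)


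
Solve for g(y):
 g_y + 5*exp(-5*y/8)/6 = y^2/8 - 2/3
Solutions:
 g(y) = C1 + y^3/24 - 2*y/3 + 4*exp(-5*y/8)/3


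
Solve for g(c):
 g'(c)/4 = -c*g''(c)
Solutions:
 g(c) = C1 + C2*c^(3/4)


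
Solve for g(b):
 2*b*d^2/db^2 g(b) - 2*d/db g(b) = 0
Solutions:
 g(b) = C1 + C2*b^2


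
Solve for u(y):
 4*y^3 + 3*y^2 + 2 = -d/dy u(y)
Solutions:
 u(y) = C1 - y^4 - y^3 - 2*y


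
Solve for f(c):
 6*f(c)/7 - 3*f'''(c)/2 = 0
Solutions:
 f(c) = C3*exp(14^(2/3)*c/7) + (C1*sin(14^(2/3)*sqrt(3)*c/14) + C2*cos(14^(2/3)*sqrt(3)*c/14))*exp(-14^(2/3)*c/14)


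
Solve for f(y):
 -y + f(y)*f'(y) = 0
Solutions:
 f(y) = -sqrt(C1 + y^2)
 f(y) = sqrt(C1 + y^2)


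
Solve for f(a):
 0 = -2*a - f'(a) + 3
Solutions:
 f(a) = C1 - a^2 + 3*a


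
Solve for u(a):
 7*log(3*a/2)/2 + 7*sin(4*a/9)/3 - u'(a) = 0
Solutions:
 u(a) = C1 + 7*a*log(a)/2 - 7*a/2 - 4*a*log(2) + a*log(6)/2 + 3*a*log(3) - 21*cos(4*a/9)/4


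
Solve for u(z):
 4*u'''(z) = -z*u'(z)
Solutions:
 u(z) = C1 + Integral(C2*airyai(-2^(1/3)*z/2) + C3*airybi(-2^(1/3)*z/2), z)


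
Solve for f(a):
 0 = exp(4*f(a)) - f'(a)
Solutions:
 f(a) = log(-(-1/(C1 + 4*a))^(1/4))
 f(a) = log(-1/(C1 + 4*a))/4
 f(a) = log(-I*(-1/(C1 + 4*a))^(1/4))
 f(a) = log(I*(-1/(C1 + 4*a))^(1/4))


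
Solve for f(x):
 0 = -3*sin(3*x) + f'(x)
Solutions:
 f(x) = C1 - cos(3*x)


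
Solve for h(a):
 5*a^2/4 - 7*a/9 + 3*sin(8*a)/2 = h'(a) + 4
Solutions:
 h(a) = C1 + 5*a^3/12 - 7*a^2/18 - 4*a - 3*cos(8*a)/16


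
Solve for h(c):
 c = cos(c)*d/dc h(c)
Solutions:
 h(c) = C1 + Integral(c/cos(c), c)


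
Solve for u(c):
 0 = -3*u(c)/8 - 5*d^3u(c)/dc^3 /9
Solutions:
 u(c) = C3*exp(-3*5^(2/3)*c/10) + (C1*sin(3*sqrt(3)*5^(2/3)*c/20) + C2*cos(3*sqrt(3)*5^(2/3)*c/20))*exp(3*5^(2/3)*c/20)


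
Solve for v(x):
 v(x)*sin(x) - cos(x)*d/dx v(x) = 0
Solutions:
 v(x) = C1/cos(x)


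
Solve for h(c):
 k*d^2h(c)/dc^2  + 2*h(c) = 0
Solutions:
 h(c) = C1*exp(-sqrt(2)*c*sqrt(-1/k)) + C2*exp(sqrt(2)*c*sqrt(-1/k))


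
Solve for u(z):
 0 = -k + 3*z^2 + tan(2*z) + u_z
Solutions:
 u(z) = C1 + k*z - z^3 + log(cos(2*z))/2


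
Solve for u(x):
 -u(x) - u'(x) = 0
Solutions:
 u(x) = C1*exp(-x)


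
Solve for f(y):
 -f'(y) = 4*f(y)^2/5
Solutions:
 f(y) = 5/(C1 + 4*y)


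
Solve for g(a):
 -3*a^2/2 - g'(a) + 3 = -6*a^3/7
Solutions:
 g(a) = C1 + 3*a^4/14 - a^3/2 + 3*a


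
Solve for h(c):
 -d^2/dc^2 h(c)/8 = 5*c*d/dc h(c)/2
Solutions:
 h(c) = C1 + C2*erf(sqrt(10)*c)


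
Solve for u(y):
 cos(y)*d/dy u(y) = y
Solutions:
 u(y) = C1 + Integral(y/cos(y), y)


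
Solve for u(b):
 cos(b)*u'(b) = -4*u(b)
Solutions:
 u(b) = C1*(sin(b)^2 - 2*sin(b) + 1)/(sin(b)^2 + 2*sin(b) + 1)


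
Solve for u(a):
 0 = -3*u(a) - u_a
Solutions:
 u(a) = C1*exp(-3*a)


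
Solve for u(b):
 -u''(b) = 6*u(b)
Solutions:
 u(b) = C1*sin(sqrt(6)*b) + C2*cos(sqrt(6)*b)


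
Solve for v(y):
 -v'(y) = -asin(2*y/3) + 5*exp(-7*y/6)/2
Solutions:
 v(y) = C1 + y*asin(2*y/3) + sqrt(9 - 4*y^2)/2 + 15*exp(-7*y/6)/7


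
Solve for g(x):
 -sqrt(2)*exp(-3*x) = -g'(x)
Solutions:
 g(x) = C1 - sqrt(2)*exp(-3*x)/3


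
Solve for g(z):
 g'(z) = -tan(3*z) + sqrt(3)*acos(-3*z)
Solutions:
 g(z) = C1 + sqrt(3)*(z*acos(-3*z) + sqrt(1 - 9*z^2)/3) + log(cos(3*z))/3


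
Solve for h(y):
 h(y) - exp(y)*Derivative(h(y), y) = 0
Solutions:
 h(y) = C1*exp(-exp(-y))


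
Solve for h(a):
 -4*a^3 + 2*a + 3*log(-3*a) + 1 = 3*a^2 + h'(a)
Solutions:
 h(a) = C1 - a^4 - a^3 + a^2 + 3*a*log(-a) + a*(-2 + 3*log(3))


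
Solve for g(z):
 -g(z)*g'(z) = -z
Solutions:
 g(z) = -sqrt(C1 + z^2)
 g(z) = sqrt(C1 + z^2)


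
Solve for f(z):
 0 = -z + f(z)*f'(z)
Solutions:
 f(z) = -sqrt(C1 + z^2)
 f(z) = sqrt(C1 + z^2)


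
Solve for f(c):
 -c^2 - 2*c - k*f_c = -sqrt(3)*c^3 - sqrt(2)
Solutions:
 f(c) = C1 + sqrt(3)*c^4/(4*k) - c^3/(3*k) - c^2/k + sqrt(2)*c/k


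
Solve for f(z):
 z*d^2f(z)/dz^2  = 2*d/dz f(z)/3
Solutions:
 f(z) = C1 + C2*z^(5/3)


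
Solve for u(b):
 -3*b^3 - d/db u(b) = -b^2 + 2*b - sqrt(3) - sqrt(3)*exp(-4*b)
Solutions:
 u(b) = C1 - 3*b^4/4 + b^3/3 - b^2 + sqrt(3)*b - sqrt(3)*exp(-4*b)/4


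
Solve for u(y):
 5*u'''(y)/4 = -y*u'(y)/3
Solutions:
 u(y) = C1 + Integral(C2*airyai(-30^(2/3)*y/15) + C3*airybi(-30^(2/3)*y/15), y)


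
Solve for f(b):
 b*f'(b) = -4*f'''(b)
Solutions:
 f(b) = C1 + Integral(C2*airyai(-2^(1/3)*b/2) + C3*airybi(-2^(1/3)*b/2), b)


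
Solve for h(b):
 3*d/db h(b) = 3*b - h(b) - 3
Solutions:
 h(b) = C1*exp(-b/3) + 3*b - 12


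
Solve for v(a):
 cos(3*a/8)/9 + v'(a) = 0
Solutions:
 v(a) = C1 - 8*sin(3*a/8)/27


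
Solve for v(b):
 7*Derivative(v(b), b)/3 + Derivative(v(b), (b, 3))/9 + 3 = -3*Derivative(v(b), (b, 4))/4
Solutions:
 v(b) = C1 + C2*exp(b*(-8 + 8*2^(2/3)/(243*sqrt(2893849) + 413375)^(1/3) + 2^(1/3)*(243*sqrt(2893849) + 413375)^(1/3))/162)*sin(2^(1/3)*sqrt(3)*b*(-(243*sqrt(2893849) + 413375)^(1/3) + 8*2^(1/3)/(243*sqrt(2893849) + 413375)^(1/3))/162) + C3*exp(b*(-8 + 8*2^(2/3)/(243*sqrt(2893849) + 413375)^(1/3) + 2^(1/3)*(243*sqrt(2893849) + 413375)^(1/3))/162)*cos(2^(1/3)*sqrt(3)*b*(-(243*sqrt(2893849) + 413375)^(1/3) + 8*2^(1/3)/(243*sqrt(2893849) + 413375)^(1/3))/162) + C4*exp(-b*(8*2^(2/3)/(243*sqrt(2893849) + 413375)^(1/3) + 4 + 2^(1/3)*(243*sqrt(2893849) + 413375)^(1/3))/81) - 9*b/7


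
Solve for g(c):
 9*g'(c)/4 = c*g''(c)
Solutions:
 g(c) = C1 + C2*c^(13/4)


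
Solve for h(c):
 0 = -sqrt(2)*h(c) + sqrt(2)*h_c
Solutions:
 h(c) = C1*exp(c)


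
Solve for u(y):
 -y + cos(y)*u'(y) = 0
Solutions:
 u(y) = C1 + Integral(y/cos(y), y)


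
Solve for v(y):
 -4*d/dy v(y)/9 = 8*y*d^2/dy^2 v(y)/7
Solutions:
 v(y) = C1 + C2*y^(11/18)


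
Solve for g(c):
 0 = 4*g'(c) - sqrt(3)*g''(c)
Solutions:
 g(c) = C1 + C2*exp(4*sqrt(3)*c/3)


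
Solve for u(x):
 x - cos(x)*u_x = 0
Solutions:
 u(x) = C1 + Integral(x/cos(x), x)


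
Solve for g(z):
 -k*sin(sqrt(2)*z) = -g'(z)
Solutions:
 g(z) = C1 - sqrt(2)*k*cos(sqrt(2)*z)/2


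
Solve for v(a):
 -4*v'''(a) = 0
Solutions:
 v(a) = C1 + C2*a + C3*a^2


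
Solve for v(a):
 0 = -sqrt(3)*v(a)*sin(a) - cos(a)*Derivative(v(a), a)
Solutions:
 v(a) = C1*cos(a)^(sqrt(3))


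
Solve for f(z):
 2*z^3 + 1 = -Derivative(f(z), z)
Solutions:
 f(z) = C1 - z^4/2 - z


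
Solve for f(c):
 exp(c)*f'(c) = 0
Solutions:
 f(c) = C1


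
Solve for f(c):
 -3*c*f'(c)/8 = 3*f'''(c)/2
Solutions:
 f(c) = C1 + Integral(C2*airyai(-2^(1/3)*c/2) + C3*airybi(-2^(1/3)*c/2), c)


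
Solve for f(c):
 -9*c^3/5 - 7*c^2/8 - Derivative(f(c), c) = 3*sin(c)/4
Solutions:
 f(c) = C1 - 9*c^4/20 - 7*c^3/24 + 3*cos(c)/4


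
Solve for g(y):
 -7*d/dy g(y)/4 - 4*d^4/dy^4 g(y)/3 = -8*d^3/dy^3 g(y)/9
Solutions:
 g(y) = C1 + C2*exp(y*(32*2^(2/3)/(27*sqrt(310737) + 15053)^(1/3) + 16 + 2^(1/3)*(27*sqrt(310737) + 15053)^(1/3))/72)*sin(2^(1/3)*sqrt(3)*y*(-(27*sqrt(310737) + 15053)^(1/3) + 32*2^(1/3)/(27*sqrt(310737) + 15053)^(1/3))/72) + C3*exp(y*(32*2^(2/3)/(27*sqrt(310737) + 15053)^(1/3) + 16 + 2^(1/3)*(27*sqrt(310737) + 15053)^(1/3))/72)*cos(2^(1/3)*sqrt(3)*y*(-(27*sqrt(310737) + 15053)^(1/3) + 32*2^(1/3)/(27*sqrt(310737) + 15053)^(1/3))/72) + C4*exp(y*(-2^(1/3)*(27*sqrt(310737) + 15053)^(1/3) - 32*2^(2/3)/(27*sqrt(310737) + 15053)^(1/3) + 8)/36)


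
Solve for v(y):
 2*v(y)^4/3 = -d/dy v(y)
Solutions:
 v(y) = (-1 - sqrt(3)*I)*(1/(C1 + 2*y))^(1/3)/2
 v(y) = (-1 + sqrt(3)*I)*(1/(C1 + 2*y))^(1/3)/2
 v(y) = (1/(C1 + 2*y))^(1/3)


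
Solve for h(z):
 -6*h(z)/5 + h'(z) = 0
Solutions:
 h(z) = C1*exp(6*z/5)


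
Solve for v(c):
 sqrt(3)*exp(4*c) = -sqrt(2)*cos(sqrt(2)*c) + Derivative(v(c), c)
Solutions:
 v(c) = C1 + sqrt(3)*exp(4*c)/4 + sin(sqrt(2)*c)


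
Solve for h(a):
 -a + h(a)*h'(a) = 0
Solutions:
 h(a) = -sqrt(C1 + a^2)
 h(a) = sqrt(C1 + a^2)


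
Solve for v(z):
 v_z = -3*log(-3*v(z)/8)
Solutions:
 Integral(1/(log(-_y) - 3*log(2) + log(3)), (_y, v(z)))/3 = C1 - z


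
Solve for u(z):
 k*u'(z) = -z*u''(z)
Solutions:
 u(z) = C1 + z^(1 - re(k))*(C2*sin(log(z)*Abs(im(k))) + C3*cos(log(z)*im(k)))


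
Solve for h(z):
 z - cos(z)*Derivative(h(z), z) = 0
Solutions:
 h(z) = C1 + Integral(z/cos(z), z)


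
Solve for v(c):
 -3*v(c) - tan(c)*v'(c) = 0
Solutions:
 v(c) = C1/sin(c)^3


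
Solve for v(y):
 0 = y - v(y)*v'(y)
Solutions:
 v(y) = -sqrt(C1 + y^2)
 v(y) = sqrt(C1 + y^2)


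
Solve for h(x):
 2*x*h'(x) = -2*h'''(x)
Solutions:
 h(x) = C1 + Integral(C2*airyai(-x) + C3*airybi(-x), x)


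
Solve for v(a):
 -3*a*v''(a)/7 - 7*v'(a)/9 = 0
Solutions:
 v(a) = C1 + C2/a^(22/27)


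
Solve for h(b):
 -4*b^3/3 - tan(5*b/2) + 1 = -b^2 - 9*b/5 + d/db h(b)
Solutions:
 h(b) = C1 - b^4/3 + b^3/3 + 9*b^2/10 + b + 2*log(cos(5*b/2))/5


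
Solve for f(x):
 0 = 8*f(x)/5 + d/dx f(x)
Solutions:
 f(x) = C1*exp(-8*x/5)


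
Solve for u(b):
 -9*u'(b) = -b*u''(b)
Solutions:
 u(b) = C1 + C2*b^10


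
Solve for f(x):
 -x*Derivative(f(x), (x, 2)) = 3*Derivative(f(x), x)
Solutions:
 f(x) = C1 + C2/x^2


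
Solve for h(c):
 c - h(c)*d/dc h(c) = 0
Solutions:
 h(c) = -sqrt(C1 + c^2)
 h(c) = sqrt(C1 + c^2)


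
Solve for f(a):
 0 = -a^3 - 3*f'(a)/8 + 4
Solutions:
 f(a) = C1 - 2*a^4/3 + 32*a/3


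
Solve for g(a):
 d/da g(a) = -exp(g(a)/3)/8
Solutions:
 g(a) = 3*log(1/(C1 + a)) + 3*log(24)


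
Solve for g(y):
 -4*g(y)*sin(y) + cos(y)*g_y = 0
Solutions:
 g(y) = C1/cos(y)^4


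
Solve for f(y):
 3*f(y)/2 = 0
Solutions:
 f(y) = 0


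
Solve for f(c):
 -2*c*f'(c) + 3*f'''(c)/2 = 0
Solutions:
 f(c) = C1 + Integral(C2*airyai(6^(2/3)*c/3) + C3*airybi(6^(2/3)*c/3), c)


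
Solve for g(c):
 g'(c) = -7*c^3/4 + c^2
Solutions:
 g(c) = C1 - 7*c^4/16 + c^3/3


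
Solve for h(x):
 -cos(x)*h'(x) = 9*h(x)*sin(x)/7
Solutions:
 h(x) = C1*cos(x)^(9/7)


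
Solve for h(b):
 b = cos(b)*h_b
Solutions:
 h(b) = C1 + Integral(b/cos(b), b)


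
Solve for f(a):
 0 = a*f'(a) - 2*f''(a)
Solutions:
 f(a) = C1 + C2*erfi(a/2)


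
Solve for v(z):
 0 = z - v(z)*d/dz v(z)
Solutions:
 v(z) = -sqrt(C1 + z^2)
 v(z) = sqrt(C1 + z^2)


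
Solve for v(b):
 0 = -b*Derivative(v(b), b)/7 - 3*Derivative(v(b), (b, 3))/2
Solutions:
 v(b) = C1 + Integral(C2*airyai(-2^(1/3)*21^(2/3)*b/21) + C3*airybi(-2^(1/3)*21^(2/3)*b/21), b)


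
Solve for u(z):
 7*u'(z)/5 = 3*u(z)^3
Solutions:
 u(z) = -sqrt(14)*sqrt(-1/(C1 + 15*z))/2
 u(z) = sqrt(14)*sqrt(-1/(C1 + 15*z))/2


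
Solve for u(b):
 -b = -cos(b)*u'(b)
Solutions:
 u(b) = C1 + Integral(b/cos(b), b)


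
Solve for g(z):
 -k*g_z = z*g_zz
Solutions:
 g(z) = C1 + z^(1 - re(k))*(C2*sin(log(z)*Abs(im(k))) + C3*cos(log(z)*im(k)))


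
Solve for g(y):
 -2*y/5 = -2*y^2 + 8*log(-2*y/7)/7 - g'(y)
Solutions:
 g(y) = C1 - 2*y^3/3 + y^2/5 + 8*y*log(-y)/7 + 8*y*(-log(7) - 1 + log(2))/7


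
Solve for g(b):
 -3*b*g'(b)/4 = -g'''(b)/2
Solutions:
 g(b) = C1 + Integral(C2*airyai(2^(2/3)*3^(1/3)*b/2) + C3*airybi(2^(2/3)*3^(1/3)*b/2), b)


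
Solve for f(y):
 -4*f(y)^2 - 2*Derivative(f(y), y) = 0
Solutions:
 f(y) = 1/(C1 + 2*y)


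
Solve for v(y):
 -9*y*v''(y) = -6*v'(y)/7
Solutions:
 v(y) = C1 + C2*y^(23/21)


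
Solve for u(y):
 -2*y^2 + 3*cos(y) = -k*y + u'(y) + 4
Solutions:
 u(y) = C1 + k*y^2/2 - 2*y^3/3 - 4*y + 3*sin(y)


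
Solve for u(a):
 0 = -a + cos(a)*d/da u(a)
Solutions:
 u(a) = C1 + Integral(a/cos(a), a)


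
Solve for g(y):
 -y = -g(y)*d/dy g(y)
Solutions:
 g(y) = -sqrt(C1 + y^2)
 g(y) = sqrt(C1 + y^2)


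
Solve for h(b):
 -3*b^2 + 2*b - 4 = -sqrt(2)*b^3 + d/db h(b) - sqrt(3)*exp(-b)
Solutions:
 h(b) = C1 + sqrt(2)*b^4/4 - b^3 + b^2 - 4*b - sqrt(3)*exp(-b)


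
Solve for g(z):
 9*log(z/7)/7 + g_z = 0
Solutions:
 g(z) = C1 - 9*z*log(z)/7 + 9*z/7 + 9*z*log(7)/7


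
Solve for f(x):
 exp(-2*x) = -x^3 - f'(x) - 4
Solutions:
 f(x) = C1 - x^4/4 - 4*x + exp(-2*x)/2


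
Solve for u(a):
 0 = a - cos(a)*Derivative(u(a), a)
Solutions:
 u(a) = C1 + Integral(a/cos(a), a)


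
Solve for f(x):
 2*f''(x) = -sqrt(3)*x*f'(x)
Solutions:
 f(x) = C1 + C2*erf(3^(1/4)*x/2)


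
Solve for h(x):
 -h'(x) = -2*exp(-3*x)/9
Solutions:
 h(x) = C1 - 2*exp(-3*x)/27


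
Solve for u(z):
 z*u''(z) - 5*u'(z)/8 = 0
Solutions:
 u(z) = C1 + C2*z^(13/8)


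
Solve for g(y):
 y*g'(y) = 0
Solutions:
 g(y) = C1


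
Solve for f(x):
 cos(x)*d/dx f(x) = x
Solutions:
 f(x) = C1 + Integral(x/cos(x), x)


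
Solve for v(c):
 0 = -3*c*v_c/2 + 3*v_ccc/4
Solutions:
 v(c) = C1 + Integral(C2*airyai(2^(1/3)*c) + C3*airybi(2^(1/3)*c), c)


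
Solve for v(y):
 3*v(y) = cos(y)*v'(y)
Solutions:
 v(y) = C1*(sin(y) + 1)^(3/2)/(sin(y) - 1)^(3/2)


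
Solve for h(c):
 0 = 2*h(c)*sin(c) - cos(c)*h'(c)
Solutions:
 h(c) = C1/cos(c)^2


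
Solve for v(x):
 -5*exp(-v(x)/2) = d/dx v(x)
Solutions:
 v(x) = 2*log(C1 - 5*x/2)


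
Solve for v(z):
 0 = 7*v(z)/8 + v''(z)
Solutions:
 v(z) = C1*sin(sqrt(14)*z/4) + C2*cos(sqrt(14)*z/4)


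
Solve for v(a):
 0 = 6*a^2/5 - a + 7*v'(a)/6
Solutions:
 v(a) = C1 - 12*a^3/35 + 3*a^2/7


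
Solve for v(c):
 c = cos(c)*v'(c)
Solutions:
 v(c) = C1 + Integral(c/cos(c), c)


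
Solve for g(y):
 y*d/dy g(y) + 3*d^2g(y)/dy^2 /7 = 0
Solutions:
 g(y) = C1 + C2*erf(sqrt(42)*y/6)


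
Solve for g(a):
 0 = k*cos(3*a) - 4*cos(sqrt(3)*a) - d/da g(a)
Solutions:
 g(a) = C1 + k*sin(3*a)/3 - 4*sqrt(3)*sin(sqrt(3)*a)/3


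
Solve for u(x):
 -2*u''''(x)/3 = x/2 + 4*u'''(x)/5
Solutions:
 u(x) = C1 + C2*x + C3*x^2 + C4*exp(-6*x/5) - 5*x^4/192 + 25*x^3/288


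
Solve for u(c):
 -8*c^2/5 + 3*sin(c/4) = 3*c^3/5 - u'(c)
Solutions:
 u(c) = C1 + 3*c^4/20 + 8*c^3/15 + 12*cos(c/4)


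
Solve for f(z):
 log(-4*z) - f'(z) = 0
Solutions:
 f(z) = C1 + z*log(-z) + z*(-1 + 2*log(2))


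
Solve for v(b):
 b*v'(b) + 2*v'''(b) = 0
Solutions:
 v(b) = C1 + Integral(C2*airyai(-2^(2/3)*b/2) + C3*airybi(-2^(2/3)*b/2), b)


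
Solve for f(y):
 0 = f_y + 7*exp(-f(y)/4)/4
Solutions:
 f(y) = 4*log(C1 - 7*y/16)


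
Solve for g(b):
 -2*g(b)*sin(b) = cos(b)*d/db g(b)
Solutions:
 g(b) = C1*cos(b)^2


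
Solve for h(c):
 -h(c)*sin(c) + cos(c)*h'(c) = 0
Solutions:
 h(c) = C1/cos(c)


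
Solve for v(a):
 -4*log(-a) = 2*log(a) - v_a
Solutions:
 v(a) = C1 + 6*a*log(a) + 2*a*(-3 + 2*I*pi)


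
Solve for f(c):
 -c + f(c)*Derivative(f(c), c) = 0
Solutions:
 f(c) = -sqrt(C1 + c^2)
 f(c) = sqrt(C1 + c^2)


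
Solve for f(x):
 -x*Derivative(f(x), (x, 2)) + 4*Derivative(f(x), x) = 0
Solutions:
 f(x) = C1 + C2*x^5


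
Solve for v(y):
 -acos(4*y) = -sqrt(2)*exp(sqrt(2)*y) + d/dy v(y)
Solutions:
 v(y) = C1 - y*acos(4*y) + sqrt(1 - 16*y^2)/4 + exp(sqrt(2)*y)


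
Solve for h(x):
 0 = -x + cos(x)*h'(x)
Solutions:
 h(x) = C1 + Integral(x/cos(x), x)


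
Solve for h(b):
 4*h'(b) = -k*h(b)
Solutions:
 h(b) = C1*exp(-b*k/4)


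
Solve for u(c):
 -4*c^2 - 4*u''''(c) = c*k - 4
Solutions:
 u(c) = C1 + C2*c + C3*c^2 + C4*c^3 - c^6/360 - c^5*k/480 + c^4/24


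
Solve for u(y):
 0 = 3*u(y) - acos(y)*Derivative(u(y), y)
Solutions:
 u(y) = C1*exp(3*Integral(1/acos(y), y))


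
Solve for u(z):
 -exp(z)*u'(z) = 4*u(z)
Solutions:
 u(z) = C1*exp(4*exp(-z))


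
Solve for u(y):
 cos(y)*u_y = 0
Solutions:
 u(y) = C1


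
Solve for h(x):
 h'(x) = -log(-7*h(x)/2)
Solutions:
 Integral(1/(log(-_y) - log(2) + log(7)), (_y, h(x))) = C1 - x


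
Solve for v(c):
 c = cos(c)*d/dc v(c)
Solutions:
 v(c) = C1 + Integral(c/cos(c), c)


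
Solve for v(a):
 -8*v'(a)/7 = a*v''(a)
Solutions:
 v(a) = C1 + C2/a^(1/7)


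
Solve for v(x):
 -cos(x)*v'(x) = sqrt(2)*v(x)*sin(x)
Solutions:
 v(x) = C1*cos(x)^(sqrt(2))


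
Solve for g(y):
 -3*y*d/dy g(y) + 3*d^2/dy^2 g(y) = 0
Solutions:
 g(y) = C1 + C2*erfi(sqrt(2)*y/2)


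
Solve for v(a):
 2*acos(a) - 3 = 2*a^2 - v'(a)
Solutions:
 v(a) = C1 + 2*a^3/3 - 2*a*acos(a) + 3*a + 2*sqrt(1 - a^2)


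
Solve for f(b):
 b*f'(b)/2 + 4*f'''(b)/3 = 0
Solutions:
 f(b) = C1 + Integral(C2*airyai(-3^(1/3)*b/2) + C3*airybi(-3^(1/3)*b/2), b)


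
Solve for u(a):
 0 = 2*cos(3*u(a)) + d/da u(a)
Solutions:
 u(a) = -asin((C1 + exp(12*a))/(C1 - exp(12*a)))/3 + pi/3
 u(a) = asin((C1 + exp(12*a))/(C1 - exp(12*a)))/3


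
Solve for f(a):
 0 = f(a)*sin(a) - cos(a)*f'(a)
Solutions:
 f(a) = C1/cos(a)


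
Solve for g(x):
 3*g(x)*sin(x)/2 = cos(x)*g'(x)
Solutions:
 g(x) = C1/cos(x)^(3/2)


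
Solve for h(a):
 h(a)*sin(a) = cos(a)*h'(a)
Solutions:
 h(a) = C1/cos(a)


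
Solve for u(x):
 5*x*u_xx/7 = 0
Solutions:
 u(x) = C1 + C2*x


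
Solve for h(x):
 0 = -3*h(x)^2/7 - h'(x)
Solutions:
 h(x) = 7/(C1 + 3*x)


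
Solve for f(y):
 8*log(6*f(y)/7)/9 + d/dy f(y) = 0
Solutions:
 9*Integral(1/(log(_y) - log(7) + log(6)), (_y, f(y)))/8 = C1 - y


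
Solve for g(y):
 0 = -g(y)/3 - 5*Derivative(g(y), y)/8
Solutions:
 g(y) = C1*exp(-8*y/15)


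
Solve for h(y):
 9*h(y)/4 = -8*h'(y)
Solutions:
 h(y) = C1*exp(-9*y/32)


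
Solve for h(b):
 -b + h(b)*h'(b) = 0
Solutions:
 h(b) = -sqrt(C1 + b^2)
 h(b) = sqrt(C1 + b^2)


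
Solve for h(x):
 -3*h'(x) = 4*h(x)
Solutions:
 h(x) = C1*exp(-4*x/3)


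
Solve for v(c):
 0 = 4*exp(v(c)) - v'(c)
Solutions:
 v(c) = log(-1/(C1 + 4*c))


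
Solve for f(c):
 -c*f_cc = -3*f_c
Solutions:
 f(c) = C1 + C2*c^4


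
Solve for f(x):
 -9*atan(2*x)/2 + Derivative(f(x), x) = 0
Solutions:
 f(x) = C1 + 9*x*atan(2*x)/2 - 9*log(4*x^2 + 1)/8


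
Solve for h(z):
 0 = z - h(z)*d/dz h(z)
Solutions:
 h(z) = -sqrt(C1 + z^2)
 h(z) = sqrt(C1 + z^2)


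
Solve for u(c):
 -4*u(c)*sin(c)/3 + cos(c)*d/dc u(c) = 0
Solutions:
 u(c) = C1/cos(c)^(4/3)


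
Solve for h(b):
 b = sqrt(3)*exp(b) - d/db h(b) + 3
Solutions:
 h(b) = C1 - b^2/2 + 3*b + sqrt(3)*exp(b)


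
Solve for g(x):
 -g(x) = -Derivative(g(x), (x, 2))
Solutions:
 g(x) = C1*exp(-x) + C2*exp(x)


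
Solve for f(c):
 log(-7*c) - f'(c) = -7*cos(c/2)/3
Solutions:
 f(c) = C1 + c*log(-c) - c + c*log(7) + 14*sin(c/2)/3


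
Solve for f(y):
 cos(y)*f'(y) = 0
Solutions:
 f(y) = C1


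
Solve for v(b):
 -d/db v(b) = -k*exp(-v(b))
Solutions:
 v(b) = log(C1 + b*k)


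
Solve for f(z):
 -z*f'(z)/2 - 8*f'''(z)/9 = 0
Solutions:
 f(z) = C1 + Integral(C2*airyai(-6^(2/3)*z/4) + C3*airybi(-6^(2/3)*z/4), z)


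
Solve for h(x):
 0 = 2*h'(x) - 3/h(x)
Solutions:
 h(x) = -sqrt(C1 + 3*x)
 h(x) = sqrt(C1 + 3*x)


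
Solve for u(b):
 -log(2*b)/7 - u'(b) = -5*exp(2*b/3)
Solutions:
 u(b) = C1 - b*log(b)/7 + b*(1 - log(2))/7 + 15*exp(2*b/3)/2


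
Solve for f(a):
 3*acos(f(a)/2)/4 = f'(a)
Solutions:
 Integral(1/acos(_y/2), (_y, f(a))) = C1 + 3*a/4


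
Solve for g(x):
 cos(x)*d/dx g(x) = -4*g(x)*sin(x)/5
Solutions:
 g(x) = C1*cos(x)^(4/5)


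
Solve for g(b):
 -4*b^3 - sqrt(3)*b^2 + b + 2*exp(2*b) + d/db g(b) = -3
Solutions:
 g(b) = C1 + b^4 + sqrt(3)*b^3/3 - b^2/2 - 3*b - exp(2*b)


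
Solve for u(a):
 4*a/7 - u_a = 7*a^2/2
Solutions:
 u(a) = C1 - 7*a^3/6 + 2*a^2/7


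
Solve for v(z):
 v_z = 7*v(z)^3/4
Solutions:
 v(z) = -sqrt(2)*sqrt(-1/(C1 + 7*z))
 v(z) = sqrt(2)*sqrt(-1/(C1 + 7*z))


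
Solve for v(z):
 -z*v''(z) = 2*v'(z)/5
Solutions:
 v(z) = C1 + C2*z^(3/5)


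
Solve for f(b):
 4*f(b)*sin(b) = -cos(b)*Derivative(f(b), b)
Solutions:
 f(b) = C1*cos(b)^4


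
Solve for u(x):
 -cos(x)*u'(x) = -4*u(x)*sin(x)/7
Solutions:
 u(x) = C1/cos(x)^(4/7)


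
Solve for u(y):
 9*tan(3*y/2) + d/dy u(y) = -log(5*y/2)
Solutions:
 u(y) = C1 - y*log(y) - y*log(5) + y*log(2) + y + 6*log(cos(3*y/2))


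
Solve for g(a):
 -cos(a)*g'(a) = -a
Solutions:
 g(a) = C1 + Integral(a/cos(a), a)


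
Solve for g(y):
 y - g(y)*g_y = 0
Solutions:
 g(y) = -sqrt(C1 + y^2)
 g(y) = sqrt(C1 + y^2)


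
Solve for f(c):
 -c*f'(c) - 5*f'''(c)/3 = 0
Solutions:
 f(c) = C1 + Integral(C2*airyai(-3^(1/3)*5^(2/3)*c/5) + C3*airybi(-3^(1/3)*5^(2/3)*c/5), c)


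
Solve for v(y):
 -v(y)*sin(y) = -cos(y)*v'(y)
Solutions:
 v(y) = C1/cos(y)


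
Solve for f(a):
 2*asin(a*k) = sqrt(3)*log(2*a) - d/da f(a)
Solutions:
 f(a) = C1 + sqrt(3)*a*(log(a) - 1) + sqrt(3)*a*log(2) - 2*Piecewise((a*asin(a*k) + sqrt(-a^2*k^2 + 1)/k, Ne(k, 0)), (0, True))


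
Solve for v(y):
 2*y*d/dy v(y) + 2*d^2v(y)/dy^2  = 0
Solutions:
 v(y) = C1 + C2*erf(sqrt(2)*y/2)


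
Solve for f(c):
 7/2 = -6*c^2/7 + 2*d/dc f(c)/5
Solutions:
 f(c) = C1 + 5*c^3/7 + 35*c/4


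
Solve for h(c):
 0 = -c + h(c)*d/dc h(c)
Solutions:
 h(c) = -sqrt(C1 + c^2)
 h(c) = sqrt(C1 + c^2)


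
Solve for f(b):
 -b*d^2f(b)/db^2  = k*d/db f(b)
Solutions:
 f(b) = C1 + b^(1 - re(k))*(C2*sin(log(b)*Abs(im(k))) + C3*cos(log(b)*im(k)))


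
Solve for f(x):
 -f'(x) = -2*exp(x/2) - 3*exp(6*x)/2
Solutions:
 f(x) = C1 + 4*exp(x/2) + exp(6*x)/4


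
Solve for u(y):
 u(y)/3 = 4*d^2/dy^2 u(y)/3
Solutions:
 u(y) = C1*exp(-y/2) + C2*exp(y/2)


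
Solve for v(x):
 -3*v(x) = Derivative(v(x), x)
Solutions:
 v(x) = C1*exp(-3*x)


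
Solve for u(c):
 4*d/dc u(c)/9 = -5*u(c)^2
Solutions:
 u(c) = 4/(C1 + 45*c)


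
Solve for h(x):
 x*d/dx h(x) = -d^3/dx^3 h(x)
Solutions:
 h(x) = C1 + Integral(C2*airyai(-x) + C3*airybi(-x), x)


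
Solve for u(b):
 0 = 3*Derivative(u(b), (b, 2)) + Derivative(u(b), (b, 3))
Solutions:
 u(b) = C1 + C2*b + C3*exp(-3*b)


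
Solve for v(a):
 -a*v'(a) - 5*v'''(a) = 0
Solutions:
 v(a) = C1 + Integral(C2*airyai(-5^(2/3)*a/5) + C3*airybi(-5^(2/3)*a/5), a)


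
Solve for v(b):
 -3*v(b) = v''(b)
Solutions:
 v(b) = C1*sin(sqrt(3)*b) + C2*cos(sqrt(3)*b)


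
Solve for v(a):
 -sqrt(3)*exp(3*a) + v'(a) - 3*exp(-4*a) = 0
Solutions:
 v(a) = C1 + sqrt(3)*exp(3*a)/3 - 3*exp(-4*a)/4


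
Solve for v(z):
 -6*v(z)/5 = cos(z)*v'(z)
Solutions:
 v(z) = C1*(sin(z) - 1)^(3/5)/(sin(z) + 1)^(3/5)


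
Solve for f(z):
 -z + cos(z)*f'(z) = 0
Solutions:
 f(z) = C1 + Integral(z/cos(z), z)


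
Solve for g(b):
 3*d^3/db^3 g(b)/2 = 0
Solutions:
 g(b) = C1 + C2*b + C3*b^2


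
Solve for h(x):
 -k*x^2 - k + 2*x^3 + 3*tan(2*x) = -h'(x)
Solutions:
 h(x) = C1 + k*x^3/3 + k*x - x^4/2 + 3*log(cos(2*x))/2


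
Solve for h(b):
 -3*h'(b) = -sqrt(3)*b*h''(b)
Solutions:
 h(b) = C1 + C2*b^(1 + sqrt(3))


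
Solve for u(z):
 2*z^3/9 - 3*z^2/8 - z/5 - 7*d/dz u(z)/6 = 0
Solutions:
 u(z) = C1 + z^4/21 - 3*z^3/28 - 3*z^2/35


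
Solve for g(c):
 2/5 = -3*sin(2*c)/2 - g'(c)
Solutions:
 g(c) = C1 - 2*c/5 + 3*cos(2*c)/4


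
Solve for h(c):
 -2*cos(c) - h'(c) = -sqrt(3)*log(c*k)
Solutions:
 h(c) = C1 + sqrt(3)*c*(log(c*k) - 1) - 2*sin(c)


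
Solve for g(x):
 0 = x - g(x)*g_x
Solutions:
 g(x) = -sqrt(C1 + x^2)
 g(x) = sqrt(C1 + x^2)


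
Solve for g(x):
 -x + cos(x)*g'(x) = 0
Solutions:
 g(x) = C1 + Integral(x/cos(x), x)


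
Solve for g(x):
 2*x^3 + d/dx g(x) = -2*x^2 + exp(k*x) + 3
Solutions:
 g(x) = C1 - x^4/2 - 2*x^3/3 + 3*x + exp(k*x)/k


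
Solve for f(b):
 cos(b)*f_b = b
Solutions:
 f(b) = C1 + Integral(b/cos(b), b)


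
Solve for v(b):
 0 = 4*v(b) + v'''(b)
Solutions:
 v(b) = C3*exp(-2^(2/3)*b) + (C1*sin(2^(2/3)*sqrt(3)*b/2) + C2*cos(2^(2/3)*sqrt(3)*b/2))*exp(2^(2/3)*b/2)


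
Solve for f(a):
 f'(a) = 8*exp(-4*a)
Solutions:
 f(a) = C1 - 2*exp(-4*a)


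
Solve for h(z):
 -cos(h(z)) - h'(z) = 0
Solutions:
 h(z) = pi - asin((C1 + exp(2*z))/(C1 - exp(2*z)))
 h(z) = asin((C1 + exp(2*z))/(C1 - exp(2*z)))


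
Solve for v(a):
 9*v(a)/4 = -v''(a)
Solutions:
 v(a) = C1*sin(3*a/2) + C2*cos(3*a/2)


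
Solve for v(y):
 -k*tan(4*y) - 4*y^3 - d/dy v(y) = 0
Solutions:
 v(y) = C1 + k*log(cos(4*y))/4 - y^4


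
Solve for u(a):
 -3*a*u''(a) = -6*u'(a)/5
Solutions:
 u(a) = C1 + C2*a^(7/5)


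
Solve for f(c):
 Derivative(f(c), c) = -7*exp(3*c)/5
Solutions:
 f(c) = C1 - 7*exp(3*c)/15


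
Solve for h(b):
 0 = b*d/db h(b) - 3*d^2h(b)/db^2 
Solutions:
 h(b) = C1 + C2*erfi(sqrt(6)*b/6)


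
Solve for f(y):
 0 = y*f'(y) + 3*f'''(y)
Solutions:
 f(y) = C1 + Integral(C2*airyai(-3^(2/3)*y/3) + C3*airybi(-3^(2/3)*y/3), y)


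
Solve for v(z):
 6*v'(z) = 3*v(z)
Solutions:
 v(z) = C1*exp(z/2)


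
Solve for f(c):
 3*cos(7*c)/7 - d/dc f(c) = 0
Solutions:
 f(c) = C1 + 3*sin(7*c)/49


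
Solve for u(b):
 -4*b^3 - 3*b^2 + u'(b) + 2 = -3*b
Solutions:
 u(b) = C1 + b^4 + b^3 - 3*b^2/2 - 2*b


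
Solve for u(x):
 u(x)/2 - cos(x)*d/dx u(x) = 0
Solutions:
 u(x) = C1*(sin(x) + 1)^(1/4)/(sin(x) - 1)^(1/4)


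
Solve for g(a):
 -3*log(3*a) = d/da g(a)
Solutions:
 g(a) = C1 - 3*a*log(a) - a*log(27) + 3*a


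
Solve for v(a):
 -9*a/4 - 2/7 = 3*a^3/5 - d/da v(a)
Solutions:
 v(a) = C1 + 3*a^4/20 + 9*a^2/8 + 2*a/7


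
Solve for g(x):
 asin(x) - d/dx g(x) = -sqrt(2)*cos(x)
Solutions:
 g(x) = C1 + x*asin(x) + sqrt(1 - x^2) + sqrt(2)*sin(x)


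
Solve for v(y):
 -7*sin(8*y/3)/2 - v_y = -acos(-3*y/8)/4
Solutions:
 v(y) = C1 + y*acos(-3*y/8)/4 + sqrt(64 - 9*y^2)/12 + 21*cos(8*y/3)/16


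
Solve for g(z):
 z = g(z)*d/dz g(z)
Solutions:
 g(z) = -sqrt(C1 + z^2)
 g(z) = sqrt(C1 + z^2)


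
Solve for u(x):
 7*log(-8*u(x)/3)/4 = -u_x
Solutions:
 4*Integral(1/(log(-_y) - log(3) + 3*log(2)), (_y, u(x)))/7 = C1 - x


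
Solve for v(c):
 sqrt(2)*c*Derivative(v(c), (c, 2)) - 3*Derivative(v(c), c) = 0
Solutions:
 v(c) = C1 + C2*c^(1 + 3*sqrt(2)/2)


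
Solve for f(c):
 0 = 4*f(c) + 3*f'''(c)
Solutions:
 f(c) = C3*exp(-6^(2/3)*c/3) + (C1*sin(2^(2/3)*3^(1/6)*c/2) + C2*cos(2^(2/3)*3^(1/6)*c/2))*exp(6^(2/3)*c/6)


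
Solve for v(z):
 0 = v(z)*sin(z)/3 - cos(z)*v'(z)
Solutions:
 v(z) = C1/cos(z)^(1/3)


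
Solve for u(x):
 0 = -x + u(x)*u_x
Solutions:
 u(x) = -sqrt(C1 + x^2)
 u(x) = sqrt(C1 + x^2)


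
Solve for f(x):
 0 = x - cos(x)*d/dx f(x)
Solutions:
 f(x) = C1 + Integral(x/cos(x), x)


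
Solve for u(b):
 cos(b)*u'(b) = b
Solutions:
 u(b) = C1 + Integral(b/cos(b), b)


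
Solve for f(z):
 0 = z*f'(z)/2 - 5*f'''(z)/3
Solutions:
 f(z) = C1 + Integral(C2*airyai(10^(2/3)*3^(1/3)*z/10) + C3*airybi(10^(2/3)*3^(1/3)*z/10), z)


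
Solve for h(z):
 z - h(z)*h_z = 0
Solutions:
 h(z) = -sqrt(C1 + z^2)
 h(z) = sqrt(C1 + z^2)


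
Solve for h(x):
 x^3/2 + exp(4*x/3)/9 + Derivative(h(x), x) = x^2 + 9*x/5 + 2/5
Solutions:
 h(x) = C1 - x^4/8 + x^3/3 + 9*x^2/10 + 2*x/5 - exp(4*x/3)/12


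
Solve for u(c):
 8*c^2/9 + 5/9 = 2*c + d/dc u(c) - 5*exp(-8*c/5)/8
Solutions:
 u(c) = C1 + 8*c^3/27 - c^2 + 5*c/9 - 25*exp(-8*c/5)/64


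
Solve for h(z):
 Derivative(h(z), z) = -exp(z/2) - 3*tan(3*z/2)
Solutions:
 h(z) = C1 - 2*exp(z/2) + 2*log(cos(3*z/2))


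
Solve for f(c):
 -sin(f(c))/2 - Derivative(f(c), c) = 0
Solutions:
 f(c) = -acos((-C1 - exp(c))/(C1 - exp(c))) + 2*pi
 f(c) = acos((-C1 - exp(c))/(C1 - exp(c)))


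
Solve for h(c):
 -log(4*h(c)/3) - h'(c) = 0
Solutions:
 Integral(1/(log(_y) - log(3) + 2*log(2)), (_y, h(c))) = C1 - c


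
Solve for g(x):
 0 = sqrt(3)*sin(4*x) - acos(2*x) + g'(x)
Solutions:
 g(x) = C1 + x*acos(2*x) - sqrt(1 - 4*x^2)/2 + sqrt(3)*cos(4*x)/4


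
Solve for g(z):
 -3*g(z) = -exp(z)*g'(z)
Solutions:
 g(z) = C1*exp(-3*exp(-z))


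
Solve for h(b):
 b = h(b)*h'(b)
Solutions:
 h(b) = -sqrt(C1 + b^2)
 h(b) = sqrt(C1 + b^2)


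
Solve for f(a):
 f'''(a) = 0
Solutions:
 f(a) = C1 + C2*a + C3*a^2


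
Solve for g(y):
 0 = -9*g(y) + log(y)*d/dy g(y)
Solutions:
 g(y) = C1*exp(9*li(y))


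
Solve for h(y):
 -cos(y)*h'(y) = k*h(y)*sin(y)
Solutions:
 h(y) = C1*exp(k*log(cos(y)))


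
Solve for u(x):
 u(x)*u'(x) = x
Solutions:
 u(x) = -sqrt(C1 + x^2)
 u(x) = sqrt(C1 + x^2)


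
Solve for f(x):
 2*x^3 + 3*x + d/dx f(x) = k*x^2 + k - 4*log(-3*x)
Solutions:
 f(x) = C1 + k*x^3/3 - x^4/2 - 3*x^2/2 + x*(k - 4*log(3) + 4) - 4*x*log(-x)


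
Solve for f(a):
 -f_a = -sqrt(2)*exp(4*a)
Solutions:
 f(a) = C1 + sqrt(2)*exp(4*a)/4


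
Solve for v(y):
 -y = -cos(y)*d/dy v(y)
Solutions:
 v(y) = C1 + Integral(y/cos(y), y)


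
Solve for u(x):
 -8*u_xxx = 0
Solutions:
 u(x) = C1 + C2*x + C3*x^2


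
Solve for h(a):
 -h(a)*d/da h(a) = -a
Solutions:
 h(a) = -sqrt(C1 + a^2)
 h(a) = sqrt(C1 + a^2)


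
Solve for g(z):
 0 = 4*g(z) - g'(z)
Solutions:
 g(z) = C1*exp(4*z)


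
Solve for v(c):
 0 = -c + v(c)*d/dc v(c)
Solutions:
 v(c) = -sqrt(C1 + c^2)
 v(c) = sqrt(C1 + c^2)


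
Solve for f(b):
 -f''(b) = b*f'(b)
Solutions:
 f(b) = C1 + C2*erf(sqrt(2)*b/2)
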